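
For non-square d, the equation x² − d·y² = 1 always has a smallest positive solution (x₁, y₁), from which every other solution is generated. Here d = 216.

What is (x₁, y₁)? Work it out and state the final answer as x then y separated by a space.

√216 → a₀=14, period (1,2,3,2,1,28); ℓ=6 even so k=5
i=0: a=14 ⇒ p=14, q=1
i=1: a=1 ⇒ p=15, q=1
i=2: a=2 ⇒ p=44, q=3
…
i=4: a=2 ⇒ p=338, q=23
i=5: a=1 ⇒ p=485, q=33
→ (485, 33).  Check: 485²=235225, 216·33²=235224, difference 1.

485 33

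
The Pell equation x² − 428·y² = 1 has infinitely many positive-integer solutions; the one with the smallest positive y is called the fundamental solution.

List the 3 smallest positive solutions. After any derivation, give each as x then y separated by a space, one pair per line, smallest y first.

√428 = [20; 1,2,4,1,5,10,5,1,4,2,1,40, …], period ℓ=12 (even) → k=11
a_0=20:  p_0=20·1+0=20,  q_0=20·0+1=1
…
a_5=5:  p_5=5·331+269=1924,  q_5=5·16+13=93
…
a_8=1:  p_8=1·99779+19571=119350,  q_8=1·4823+946=5769
a_9=4:  p_9=4·119350+99779=577179,  q_9=4·5769+4823=27899
a_10=2:  p_10=2·577179+119350=1273708,  q_10=2·27899+5769=61567
a_11=1:  p_11=1·1273708+577179=1850887,  q_11=1·61567+27899=89466
fundamental: x₁=1850887, y₁=89466  (since 3425782686769 − 428·8004165156 = 1)
(1850887+89466√428)^2 = 6851565373537 + 331182912684√428
(1850887+89466√428)^3 = 25362946559057703751 + 1225964295417811950√428

1850887 89466
6851565373537 331182912684
25362946559057703751 1225964295417811950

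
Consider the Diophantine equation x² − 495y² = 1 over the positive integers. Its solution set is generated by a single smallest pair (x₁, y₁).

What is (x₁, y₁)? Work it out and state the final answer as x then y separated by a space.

89 4

[22; 4,44] for √495; ℓ=2 ⇒ convergent index 1
a_0=22:  p_0=22·1+0=22,  q_0=22·0+1=1
a_1=4:  p_1=4·22+1=89,  q_1=4·1+0=4
fundamental: x₁=89, y₁=4  (since 7921 − 495·16 = 1)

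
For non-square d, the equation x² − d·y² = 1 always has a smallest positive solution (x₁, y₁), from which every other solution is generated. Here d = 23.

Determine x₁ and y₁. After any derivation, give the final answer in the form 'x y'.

√23 = [4; 1,3,1,8, …], period ℓ=4 (even) → k=3
k=0  a_k=4  p_k/q_k = 4/1
…
k=2  a_k=3  p_k/q_k = 19/4
k=3  a_k=1  p_k/q_k = 24/5
(x₁, y₁) = (24, 5);  24² − 23·5² = 1 ✓

24 5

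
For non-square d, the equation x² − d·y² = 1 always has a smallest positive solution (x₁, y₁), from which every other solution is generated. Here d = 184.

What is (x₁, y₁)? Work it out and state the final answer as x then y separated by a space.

√184 → a₀=13, period (1,1,3,2,1,2,1,2,3,1,1,26); ℓ=12 even so k=11
k=0  a_k=13  p_k/q_k = 13/1
k=1  a_k=1  p_k/q_k = 14/1
k=2  a_k=1  p_k/q_k = 27/2
…
k=4  a_k=2  p_k/q_k = 217/16
k=5  a_k=1  p_k/q_k = 312/23
k=6  a_k=2  p_k/q_k = 841/62
…
k=8  a_k=2  p_k/q_k = 3147/232
…
k=10  a_k=1  p_k/q_k = 13741/1013
k=11  a_k=1  p_k/q_k = 24335/1794
→ (24335, 1794).  Check: 24335²=592192225, 184·1794²=592192224, difference 1.

24335 1794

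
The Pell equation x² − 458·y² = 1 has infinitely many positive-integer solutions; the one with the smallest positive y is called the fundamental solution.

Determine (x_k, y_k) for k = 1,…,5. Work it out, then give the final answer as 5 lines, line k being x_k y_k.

22899 1070
1048728401 49003860
48029663286099 2244278779210
2199662518128033601 102783479481255720
100740143957198019572499 4707277791038270685350

√458 = [21; 2,2,42, …], period ℓ=3 (odd) → k=5
step 0: (21, 1)  from 21·(1,0) + (0,1)
…
step 4: (9181, 429)  from 2·(4537,212) + (107,5)
step 5: (22899, 1070)  from 2·(9181,429) + (4537,212)
(x₁, y₁) = (22899, 1070);  22899² − 458·1070² = 1 ✓
k=2:  x_2 = 22899·22899+458·1070·1070 = 1048728401,  y_2 = 22899·1070+1070·22899 = 49003860
k=3:  x_3 = 22899·1048728401+458·1070·49003860 = 48029663286099,  y_3 = 22899·49003860+1070·1048728401 = 2244278779210
k=4:  x_4 = 22899·48029663286099+458·1070·2244278779210 = 2199662518128033601,  y_4 = 22899·2244278779210+1070·48029663286099 = 102783479481255720
k=5:  x_5 = 22899·2199662518128033601+458·1070·102783479481255720 = 100740143957198019572499,  y_5 = 22899·102783479481255720+1070·2199662518128033601 = 4707277791038270685350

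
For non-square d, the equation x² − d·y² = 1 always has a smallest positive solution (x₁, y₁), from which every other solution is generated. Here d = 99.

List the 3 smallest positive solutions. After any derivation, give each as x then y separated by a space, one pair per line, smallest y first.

10 1
199 20
3970 399

[9; 1,18] for √99; ℓ=2 ⇒ convergent index 1
step 0: (9, 1)  from 9·(1,0) + (0,1)
step 1: (10, 1)  from 1·(9,1) + (1,0)
fundamental: x₁=10, y₁=1  (since 100 − 99·1 = 1)
(10+1√99)^2 = 199 + 20√99
(10+1√99)^3 = 3970 + 399√99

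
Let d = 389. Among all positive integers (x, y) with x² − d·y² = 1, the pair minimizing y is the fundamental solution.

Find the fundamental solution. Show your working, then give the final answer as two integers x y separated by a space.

√389 → a₀=19, period (1,2,1,1,1,1,2,1,38); ℓ=9 odd so k=17
k=0  a_k=19  p_k/q_k = 19/1
k=1  a_k=1  p_k/q_k = 20/1
…
k=4  a_k=1  p_k/q_k = 138/7
…
k=6  a_k=1  p_k/q_k = 355/18
k=7  a_k=2  p_k/q_k = 927/47
k=8  a_k=1  p_k/q_k = 1282/65
k=9  a_k=38  p_k/q_k = 49643/2517
k=10  a_k=1  p_k/q_k = 50925/2582
…
k=13  a_k=1  p_k/q_k = 353911/17944
…
k=16  a_k=2  p_k/q_k = 2376809/120509
k=17  a_k=1  p_k/q_k = 3287049/166660
→ (3287049, 166660).  Check: 3287049²=10804691128401, 389·166660²=10804691128400, difference 1.

3287049 166660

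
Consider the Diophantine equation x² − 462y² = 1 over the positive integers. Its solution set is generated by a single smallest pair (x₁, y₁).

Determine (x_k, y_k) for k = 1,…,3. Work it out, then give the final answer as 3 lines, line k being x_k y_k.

43 2
3697 172
317899 14790

d=462: √d = [21; 2,42] (ℓ=2, even), read p_1/q_1
a_0=21:  p_0=21·1+0=21,  q_0=21·0+1=1
a_1=2:  p_1=2·21+1=43,  q_1=2·1+0=2
fundamental: x₁=43, y₁=2  (since 1849 − 462·4 = 1)
(43+2√462)^2 = 3697 + 172√462
(43+2√462)^3 = 317899 + 14790√462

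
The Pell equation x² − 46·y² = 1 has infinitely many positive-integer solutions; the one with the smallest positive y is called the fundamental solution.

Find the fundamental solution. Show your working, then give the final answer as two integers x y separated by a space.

24335 3588

[6; 1,3,1,1,2,6,2,1,1,3,1,12] for √46; ℓ=12 ⇒ convergent index 11
step 0: (6, 1)  from 6·(1,0) + (0,1)
…
step 2: (27, 4)  from 3·(7,1) + (6,1)
step 3: (34, 5)  from 1·(27,4) + (7,1)
step 4: (61, 9)  from 1·(34,5) + (27,4)
step 5: (156, 23)  from 2·(61,9) + (34,5)
step 6: (997, 147)  from 6·(156,23) + (61,9)
step 7: (2150, 317)  from 2·(997,147) + (156,23)
step 8: (3147, 464)  from 1·(2150,317) + (997,147)
step 9: (5297, 781)  from 1·(3147,464) + (2150,317)
step 10: (19038, 2807)  from 3·(5297,781) + (3147,464)
step 11: (24335, 3588)  from 1·(19038,2807) + (5297,781)
fundamental: x₁=24335, y₁=3588  (since 592192225 − 46·12873744 = 1)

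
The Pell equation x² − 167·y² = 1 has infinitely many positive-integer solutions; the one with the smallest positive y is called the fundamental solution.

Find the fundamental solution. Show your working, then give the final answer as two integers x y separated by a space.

d=167: √d = [12; 1,11,1,24] (ℓ=4, even), read p_3/q_3
step 0: (12, 1)  from 12·(1,0) + (0,1)
…
step 2: (155, 12)  from 11·(13,1) + (12,1)
step 3: (168, 13)  from 1·(155,12) + (13,1)
(x₁, y₁) = (168, 13);  168² − 167·13² = 1 ✓

168 13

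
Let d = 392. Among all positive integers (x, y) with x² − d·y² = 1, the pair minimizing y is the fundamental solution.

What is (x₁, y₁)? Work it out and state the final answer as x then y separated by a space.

√392 = [19; 1,3,1,38, …], period ℓ=4 (even) → k=3
i=0: a=19 ⇒ p=19, q=1
…
i=2: a=3 ⇒ p=79, q=4
i=3: a=1 ⇒ p=99, q=5
fundamental: x₁=99, y₁=5  (since 9801 − 392·25 = 1)

99 5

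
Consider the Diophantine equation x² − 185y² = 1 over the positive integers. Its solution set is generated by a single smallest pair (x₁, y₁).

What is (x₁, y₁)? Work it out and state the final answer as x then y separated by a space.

9249 680

√185 → a₀=13, period (1,1,1,1,26); ℓ=5 odd so k=9
a_0=13:  p_0=13·1+0=13,  q_0=13·0+1=1
a_1=1:  p_1=1·13+1=14,  q_1=1·1+0=1
…
a_3=1:  p_3=1·27+14=41,  q_3=1·2+1=3
…
a_5=26:  p_5=26·68+41=1809,  q_5=26·5+3=133
a_6=1:  p_6=1·1809+68=1877,  q_6=1·133+5=138
a_7=1:  p_7=1·1877+1809=3686,  q_7=1·138+133=271
a_8=1:  p_8=1·3686+1877=5563,  q_8=1·271+138=409
a_9=1:  p_9=1·5563+3686=9249,  q_9=1·409+271=680
(x₁, y₁) = (9249, 680);  9249² − 185·680² = 1 ✓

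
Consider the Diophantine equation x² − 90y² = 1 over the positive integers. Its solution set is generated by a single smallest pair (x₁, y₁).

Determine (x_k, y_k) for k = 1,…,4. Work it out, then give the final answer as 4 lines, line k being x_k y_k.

19 2
721 76
27379 2886
1039681 109592

d=90: √d = [9; 2,18] (ℓ=2, even), read p_1/q_1
a_0=9:  p_0=9·1+0=9,  q_0=9·0+1=1
a_1=2:  p_1=2·9+1=19,  q_1=2·1+0=2
fundamental: x₁=19, y₁=2  (since 361 − 90·4 = 1)
k=2:  x_2 = 19·19+90·2·2 = 721,  y_2 = 19·2+2·19 = 76
k=3:  x_3 = 19·721+90·2·76 = 27379,  y_3 = 19·76+2·721 = 2886
k=4:  x_4 = 19·27379+90·2·2886 = 1039681,  y_4 = 19·2886+2·27379 = 109592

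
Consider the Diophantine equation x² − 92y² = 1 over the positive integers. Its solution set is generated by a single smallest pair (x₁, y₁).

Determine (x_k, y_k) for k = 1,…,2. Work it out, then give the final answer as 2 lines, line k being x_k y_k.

√92 → a₀=9, period (1,1,2,4,2,1,1,18); ℓ=8 even so k=7
step 0: (9, 1)  from 9·(1,0) + (0,1)
step 1: (10, 1)  from 1·(9,1) + (1,0)
…
step 3: (48, 5)  from 2·(19,2) + (10,1)
…
step 6: (681, 71)  from 1·(470,49) + (211,22)
step 7: (1151, 120)  from 1·(681,71) + (470,49)
→ (1151, 120).  Check: 1151²=1324801, 92·120²=1324800, difference 1.
(x_2, y_2) = (1151·1151 + 92·120·120, 1151·120 + 120·1151) = (2649601, 276240)

1151 120
2649601 276240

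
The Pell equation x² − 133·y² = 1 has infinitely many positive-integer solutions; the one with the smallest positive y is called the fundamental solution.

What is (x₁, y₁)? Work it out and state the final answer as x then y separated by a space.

√133 → a₀=11, period (1,1,7,5,1,…,1,1,22); ℓ=16 even so k=15
step 0: (11, 1)  from 11·(1,0) + (0,1)
step 1: (12, 1)  from 1·(11,1) + (1,0)
step 2: (23, 2)  from 1·(12,1) + (11,1)
step 3: (173, 15)  from 7·(23,2) + (12,1)
step 4: (888, 77)  from 5·(173,15) + (23,2)
…
step 6: (1949, 169)  from 1·(1061,92) + (888,77)
…
step 9: (10979, 952)  from 1·(7969,691) + (3010,261)
step 10: (18948, 1643)  from 1·(10979,952) + (7969,691)
step 11: (29927, 2595)  from 1·(18948,1643) + (10979,952)
step 12: (168583, 14618)  from 5·(29927,2595) + (18948,1643)
step 13: (1210008, 104921)  from 7·(168583,14618) + (29927,2595)
step 14: (1378591, 119539)  from 1·(1210008,104921) + (168583,14618)
step 15: (2588599, 224460)  from 1·(1378591,119539) + (1210008,104921)
→ (2588599, 224460).  Check: 2588599²=6700844782801, 133·224460²=6700844782800, difference 1.

2588599 224460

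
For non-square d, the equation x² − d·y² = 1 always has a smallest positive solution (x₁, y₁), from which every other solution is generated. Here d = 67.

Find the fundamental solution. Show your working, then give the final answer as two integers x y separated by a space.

√67 → a₀=8, period (5,2,1,1,7,1,1,2,5,16); ℓ=10 even so k=9
a_0=8:  p_0=8·1+0=8,  q_0=8·0+1=1
…
a_2=2:  p_2=2·41+8=90,  q_2=2·5+1=11
…
a_4=1:  p_4=1·131+90=221,  q_4=1·16+11=27
a_5=7:  p_5=7·221+131=1678,  q_5=7·27+16=205
…
a_8=2:  p_8=2·3577+1899=9053,  q_8=2·437+232=1106
a_9=5:  p_9=5·9053+3577=48842,  q_9=5·1106+437=5967
→ (48842, 5967).  Check: 48842²=2385540964, 67·5967²=2385540963, difference 1.

48842 5967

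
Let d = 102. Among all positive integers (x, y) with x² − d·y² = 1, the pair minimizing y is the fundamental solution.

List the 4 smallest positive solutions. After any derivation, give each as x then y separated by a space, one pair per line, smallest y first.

√102 = [10; 10,20, …], period ℓ=2 (even) → k=1
k=0  a_k=10  p_k/q_k = 10/1
k=1  a_k=10  p_k/q_k = 101/10
(x₁, y₁) = (101, 10);  101² − 102·10² = 1 ✓
(x_2, y_2) = (101·101 + 102·10·10, 101·10 + 10·101) = (20401, 2020)
(x_3, y_3) = (101·20401 + 102·10·2020, 101·2020 + 10·20401) = (4120901, 408030)
(x_4, y_4) = (101·4120901 + 102·10·408030, 101·408030 + 10·4120901) = (832401601, 82420040)

101 10
20401 2020
4120901 408030
832401601 82420040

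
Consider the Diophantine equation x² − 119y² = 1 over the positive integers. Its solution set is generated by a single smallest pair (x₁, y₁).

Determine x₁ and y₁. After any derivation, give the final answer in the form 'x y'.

[10; 1,9,1,20] for √119; ℓ=4 ⇒ convergent index 3
a_0=10:  p_0=10·1+0=10,  q_0=10·0+1=1
a_1=1:  p_1=1·10+1=11,  q_1=1·1+0=1
a_2=9:  p_2=9·11+10=109,  q_2=9·1+1=10
a_3=1:  p_3=1·109+11=120,  q_3=1·10+1=11
(x₁, y₁) = (120, 11);  120² − 119·11² = 1 ✓

120 11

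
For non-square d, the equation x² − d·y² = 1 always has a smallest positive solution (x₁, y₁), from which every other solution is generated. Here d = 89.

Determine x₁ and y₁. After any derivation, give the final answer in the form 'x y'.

d=89: √d = [9; 2,3,3,2,18] (ℓ=5, odd), read p_9/q_9
i=0: a=9 ⇒ p=9, q=1
i=1: a=2 ⇒ p=19, q=2
i=2: a=3 ⇒ p=66, q=7
…
i=4: a=2 ⇒ p=500, q=53
i=5: a=18 ⇒ p=9217, q=977
i=6: a=2 ⇒ p=18934, q=2007
i=7: a=3 ⇒ p=66019, q=6998
i=8: a=3 ⇒ p=216991, q=23001
i=9: a=2 ⇒ p=500001, q=53000
(x₁, y₁) = (500001, 53000);  500001² − 89·53000² = 1 ✓

500001 53000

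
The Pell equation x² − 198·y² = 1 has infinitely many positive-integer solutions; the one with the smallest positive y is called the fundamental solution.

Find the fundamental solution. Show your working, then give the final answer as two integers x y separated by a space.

197 14

√198 = [14; 14,28, …], period ℓ=2 (even) → k=1
k=0  a_k=14  p_k/q_k = 14/1
k=1  a_k=14  p_k/q_k = 197/14
fundamental: x₁=197, y₁=14  (since 38809 − 198·196 = 1)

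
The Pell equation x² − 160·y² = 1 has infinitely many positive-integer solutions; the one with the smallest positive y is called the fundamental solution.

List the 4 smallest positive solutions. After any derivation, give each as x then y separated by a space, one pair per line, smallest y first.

721 57
1039681 82194
1499219281 118523691
2161873163521 170911080228

[12; 1,1,1,5,1,1,1,24] for √160; ℓ=8 ⇒ convergent index 7
step 0: (12, 1)  from 12·(1,0) + (0,1)
step 1: (13, 1)  from 1·(12,1) + (1,0)
step 2: (25, 2)  from 1·(13,1) + (12,1)
step 3: (38, 3)  from 1·(25,2) + (13,1)
…
step 5: (253, 20)  from 1·(215,17) + (38,3)
step 6: (468, 37)  from 1·(253,20) + (215,17)
step 7: (721, 57)  from 1·(468,37) + (253,20)
(x₁, y₁) = (721, 57);  721² − 160·57² = 1 ✓
(x_2, y_2) = (721·721 + 160·57·57, 721·57 + 57·721) = (1039681, 82194)
(x_3, y_3) = (721·1039681 + 160·57·82194, 721·82194 + 57·1039681) = (1499219281, 118523691)
(x_4, y_4) = (721·1499219281 + 160·57·118523691, 721·118523691 + 57·1499219281) = (2161873163521, 170911080228)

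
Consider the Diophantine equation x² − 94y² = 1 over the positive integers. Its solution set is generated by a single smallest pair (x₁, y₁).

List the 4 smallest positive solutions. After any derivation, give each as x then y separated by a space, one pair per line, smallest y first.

2143295 221064
9187426914049 947610731760
39382732335491159615 4062018686654877336
168817626601983862467148801 17412208682026983028992480

[9; 1,2,3,1,1,…,2,1,18] for √94; ℓ=16 ⇒ convergent index 15
k=0  a_k=9  p_k/q_k = 9/1
…
k=3  a_k=3  p_k/q_k = 97/10
k=4  a_k=1  p_k/q_k = 126/13
k=5  a_k=1  p_k/q_k = 223/23
…
k=8  a_k=8  p_k/q_k = 12953/1336
…
k=10  a_k=5  p_k/q_k = 85038/8771
k=11  a_k=1  p_k/q_k = 99455/10258
k=12  a_k=1  p_k/q_k = 184493/19029
…
k=14  a_k=2  p_k/q_k = 1490361/153719
k=15  a_k=1  p_k/q_k = 2143295/221064
→ (2143295, 221064).  Check: 2143295²=4593713457025, 94·221064²=4593713457024, difference 1.
(2143295+221064√94)^2 = 9187426914049 + 947610731760√94
(2143295+221064√94)^3 = 39382732335491159615 + 4062018686654877336√94
(2143295+221064√94)^4 = 168817626601983862467148801 + 17412208682026983028992480√94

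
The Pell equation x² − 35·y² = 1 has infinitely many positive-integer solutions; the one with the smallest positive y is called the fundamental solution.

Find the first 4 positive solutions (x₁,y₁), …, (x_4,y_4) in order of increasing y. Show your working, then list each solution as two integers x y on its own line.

√35 → a₀=5, period (1,10); ℓ=2 even so k=1
a_0=5:  p_0=5·1+0=5,  q_0=5·0+1=1
a_1=1:  p_1=1·5+1=6,  q_1=1·1+0=1
→ (6, 1).  Check: 6²=36, 35·1²=35, difference 1.
n=2: (6,1)∘(6,1) = (6·6+35·1·1, 6·1+1·6) = (71,12)
n=3: (71,12)∘(6,1) = (6·71+35·1·12, 6·12+1·71) = (846,143)
n=4: (846,143)∘(6,1) = (6·846+35·1·143, 6·143+1·846) = (10081,1704)

6 1
71 12
846 143
10081 1704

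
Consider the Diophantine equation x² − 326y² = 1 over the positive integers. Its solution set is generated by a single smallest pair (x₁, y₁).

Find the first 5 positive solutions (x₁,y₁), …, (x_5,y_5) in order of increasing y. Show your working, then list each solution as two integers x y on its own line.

√326 → a₀=18, period (18,36); ℓ=2 even so k=1
k=0  a_k=18  p_k/q_k = 18/1
k=1  a_k=18  p_k/q_k = 325/18
→ (325, 18).  Check: 325²=105625, 326·18²=105624, difference 1.
(x_2, y_2) = (325·325 + 326·18·18, 325·18 + 18·325) = (211249, 11700)
(x_3, y_3) = (325·211249 + 326·18·11700, 325·11700 + 18·211249) = (137311525, 7604982)
(x_4, y_4) = (325·137311525 + 326·18·7604982, 325·7604982 + 18·137311525) = (89252280001, 4943226600)
(x_5, y_5) = (325·89252280001 + 326·18·4943226600, 325·4943226600 + 18·89252280001) = (58013844689125, 3213089685018)

325 18
211249 11700
137311525 7604982
89252280001 4943226600
58013844689125 3213089685018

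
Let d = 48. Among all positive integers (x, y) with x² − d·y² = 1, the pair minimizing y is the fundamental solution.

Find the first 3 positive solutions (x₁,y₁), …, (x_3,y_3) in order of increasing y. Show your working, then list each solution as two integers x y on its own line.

[6; 1,12] for √48; ℓ=2 ⇒ convergent index 1
i=0: a=6 ⇒ p=6, q=1
i=1: a=1 ⇒ p=7, q=1
(x₁, y₁) = (7, 1);  7² − 48·1² = 1 ✓
(7+1√48)^2 = 97 + 14√48
(7+1√48)^3 = 1351 + 195√48

7 1
97 14
1351 195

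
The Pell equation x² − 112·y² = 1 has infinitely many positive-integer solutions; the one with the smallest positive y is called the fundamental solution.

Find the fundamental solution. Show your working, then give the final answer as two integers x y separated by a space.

[10; 1,1,2,1,1,20] for √112; ℓ=6 ⇒ convergent index 5
i=0: a=10 ⇒ p=10, q=1
…
i=2: a=1 ⇒ p=21, q=2
i=3: a=2 ⇒ p=53, q=5
i=4: a=1 ⇒ p=74, q=7
i=5: a=1 ⇒ p=127, q=12
fundamental: x₁=127, y₁=12  (since 16129 − 112·144 = 1)

127 12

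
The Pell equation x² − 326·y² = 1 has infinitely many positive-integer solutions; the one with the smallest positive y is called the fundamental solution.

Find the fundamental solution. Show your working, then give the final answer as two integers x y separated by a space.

325 18

√326 = [18; 18,36, …], period ℓ=2 (even) → k=1
step 0: (18, 1)  from 18·(1,0) + (0,1)
step 1: (325, 18)  from 18·(18,1) + (1,0)
→ (325, 18).  Check: 325²=105625, 326·18²=105624, difference 1.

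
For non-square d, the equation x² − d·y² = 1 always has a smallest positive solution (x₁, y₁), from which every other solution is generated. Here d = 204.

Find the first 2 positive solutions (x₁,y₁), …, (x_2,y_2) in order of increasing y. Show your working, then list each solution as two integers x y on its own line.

[14; 3,1,1,6,1,1,3,28] for √204; ℓ=8 ⇒ convergent index 7
k=0  a_k=14  p_k/q_k = 14/1
…
k=3  a_k=1  p_k/q_k = 100/7
…
k=6  a_k=1  p_k/q_k = 1414/99
k=7  a_k=3  p_k/q_k = 4999/350
(x₁, y₁) = (4999, 350);  4999² − 204·350² = 1 ✓
k=2:  x_2 = 4999·4999+204·350·350 = 49980001,  y_2 = 4999·350+350·4999 = 3499300

4999 350
49980001 3499300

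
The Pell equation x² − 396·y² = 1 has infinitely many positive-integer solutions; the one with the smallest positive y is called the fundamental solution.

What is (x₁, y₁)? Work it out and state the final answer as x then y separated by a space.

√396 → a₀=19, period (1,8,1,38); ℓ=4 even so k=3
i=0: a=19 ⇒ p=19, q=1
i=1: a=1 ⇒ p=20, q=1
i=2: a=8 ⇒ p=179, q=9
i=3: a=1 ⇒ p=199, q=10
→ (199, 10).  Check: 199²=39601, 396·10²=39600, difference 1.

199 10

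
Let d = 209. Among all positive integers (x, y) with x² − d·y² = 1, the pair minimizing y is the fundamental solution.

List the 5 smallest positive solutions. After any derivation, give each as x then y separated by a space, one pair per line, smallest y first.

[14; 2,5,3,2,3,5,2,28] for √209; ℓ=8 ⇒ convergent index 7
step 0: (14, 1)  from 14·(1,0) + (0,1)
step 1: (29, 2)  from 2·(14,1) + (1,0)
step 2: (159, 11)  from 5·(29,2) + (14,1)
step 3: (506, 35)  from 3·(159,11) + (29,2)
step 4: (1171, 81)  from 2·(506,35) + (159,11)
…
step 6: (21266, 1471)  from 5·(4019,278) + (1171,81)
step 7: (46551, 3220)  from 2·(21266,1471) + (4019,278)
(x₁, y₁) = (46551, 3220);  46551² − 209·3220² = 1 ✓
k=2:  x_2 = 46551·46551+209·3220·3220 = 4333991201,  y_2 = 46551·3220+3220·46551 = 299788440
k=3:  x_3 = 46551·4333991201+209·3220·299788440 = 403503248748951,  y_3 = 46551·299788440+3220·4333991201 = 27910903337660
k=4:  x_4 = 46551·403503248748951+209·3220·27910903337660 = 37566959460690844801,  y_4 = 46551·27910903337660+3220·403503248748951 = 2598560922243032880
k=5:  x_5 = 46551·37566959460690844801+209·3220·2598560922243032880 = 3497559059305735783913751,  y_5 = 46551·2598560922243032880+3220·37566959460690844801 = 241931218954759943856100

46551 3220
4333991201 299788440
403503248748951 27910903337660
37566959460690844801 2598560922243032880
3497559059305735783913751 241931218954759943856100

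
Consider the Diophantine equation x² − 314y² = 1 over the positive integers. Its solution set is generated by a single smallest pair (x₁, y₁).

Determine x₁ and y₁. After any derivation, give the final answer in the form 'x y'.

392499 22150

[17; 1,2,1,1,2,1,34] for √314; ℓ=7 ⇒ convergent index 13
k=0  a_k=17  p_k/q_k = 17/1
k=1  a_k=1  p_k/q_k = 18/1
k=2  a_k=2  p_k/q_k = 53/3
k=3  a_k=1  p_k/q_k = 71/4
k=4  a_k=1  p_k/q_k = 124/7
k=5  a_k=2  p_k/q_k = 319/18
k=6  a_k=1  p_k/q_k = 443/25
…
k=8  a_k=1  p_k/q_k = 15824/893
…
k=10  a_k=1  p_k/q_k = 62853/3547
k=11  a_k=1  p_k/q_k = 109882/6201
k=12  a_k=2  p_k/q_k = 282617/15949
k=13  a_k=1  p_k/q_k = 392499/22150
fundamental: x₁=392499, y₁=22150  (since 154055465001 − 314·490622500 = 1)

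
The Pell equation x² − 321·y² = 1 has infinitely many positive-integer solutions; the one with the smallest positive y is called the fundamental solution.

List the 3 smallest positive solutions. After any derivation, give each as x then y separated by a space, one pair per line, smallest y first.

215 12
92449 5160
39752855 2218788

√321 = [17; 1,10,1,34, …], period ℓ=4 (even) → k=3
step 0: (17, 1)  from 17·(1,0) + (0,1)
step 1: (18, 1)  from 1·(17,1) + (1,0)
step 2: (197, 11)  from 10·(18,1) + (17,1)
step 3: (215, 12)  from 1·(197,11) + (18,1)
fundamental: x₁=215, y₁=12  (since 46225 − 321·144 = 1)
(x_2, y_2) = (215·215 + 321·12·12, 215·12 + 12·215) = (92449, 5160)
(x_3, y_3) = (215·92449 + 321·12·5160, 215·5160 + 12·92449) = (39752855, 2218788)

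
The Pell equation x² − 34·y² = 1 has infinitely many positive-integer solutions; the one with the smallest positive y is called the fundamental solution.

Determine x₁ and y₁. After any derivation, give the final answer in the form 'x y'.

35 6

[5; 1,4,1,10] for √34; ℓ=4 ⇒ convergent index 3
a_0=5:  p_0=5·1+0=5,  q_0=5·0+1=1
a_1=1:  p_1=1·5+1=6,  q_1=1·1+0=1
a_2=4:  p_2=4·6+5=29,  q_2=4·1+1=5
a_3=1:  p_3=1·29+6=35,  q_3=1·5+1=6
→ (35, 6).  Check: 35²=1225, 34·6²=1224, difference 1.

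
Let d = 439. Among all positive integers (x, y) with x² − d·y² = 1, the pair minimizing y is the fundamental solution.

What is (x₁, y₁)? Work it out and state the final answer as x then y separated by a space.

d=439: √d = [20; 1,19,1,40] (ℓ=4, even), read p_3/q_3
a_0=20:  p_0=20·1+0=20,  q_0=20·0+1=1
a_1=1:  p_1=1·20+1=21,  q_1=1·1+0=1
a_2=19:  p_2=19·21+20=419,  q_2=19·1+1=20
a_3=1:  p_3=1·419+21=440,  q_3=1·20+1=21
fundamental: x₁=440, y₁=21  (since 193600 − 439·441 = 1)

440 21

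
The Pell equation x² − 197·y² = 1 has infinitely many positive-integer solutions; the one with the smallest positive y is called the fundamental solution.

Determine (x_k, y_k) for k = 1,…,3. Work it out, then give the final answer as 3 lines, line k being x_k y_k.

393 28
308897 22008
242792649 17298260

√197 = [14; 28, …], period ℓ=1 (odd) → k=1
i=0: a=14 ⇒ p=14, q=1
i=1: a=28 ⇒ p=393, q=28
(x₁, y₁) = (393, 28);  393² − 197·28² = 1 ✓
k=2:  x_2 = 393·393+197·28·28 = 308897,  y_2 = 393·28+28·393 = 22008
k=3:  x_3 = 393·308897+197·28·22008 = 242792649,  y_3 = 393·22008+28·308897 = 17298260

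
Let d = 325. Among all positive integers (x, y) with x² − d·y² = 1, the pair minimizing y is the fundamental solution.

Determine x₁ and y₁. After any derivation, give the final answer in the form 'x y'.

649 36

[18; 36] for √325; ℓ=1 ⇒ convergent index 1
a_0=18:  p_0=18·1+0=18,  q_0=18·0+1=1
a_1=36:  p_1=36·18+1=649,  q_1=36·1+0=36
(x₁, y₁) = (649, 36);  649² − 325·36² = 1 ✓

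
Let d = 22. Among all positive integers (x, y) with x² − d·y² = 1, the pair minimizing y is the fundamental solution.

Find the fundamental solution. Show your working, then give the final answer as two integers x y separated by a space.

197 42

[4; 1,2,4,2,1,8] for √22; ℓ=6 ⇒ convergent index 5
a_0=4:  p_0=4·1+0=4,  q_0=4·0+1=1
…
a_4=2:  p_4=2·61+14=136,  q_4=2·13+3=29
a_5=1:  p_5=1·136+61=197,  q_5=1·29+13=42
→ (197, 42).  Check: 197²=38809, 22·42²=38808, difference 1.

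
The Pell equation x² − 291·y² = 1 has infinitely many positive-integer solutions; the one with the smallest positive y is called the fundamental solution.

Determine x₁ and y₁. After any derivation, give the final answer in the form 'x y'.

290 17

[17; 17,34] for √291; ℓ=2 ⇒ convergent index 1
step 0: (17, 1)  from 17·(1,0) + (0,1)
step 1: (290, 17)  from 17·(17,1) + (1,0)
fundamental: x₁=290, y₁=17  (since 84100 − 291·289 = 1)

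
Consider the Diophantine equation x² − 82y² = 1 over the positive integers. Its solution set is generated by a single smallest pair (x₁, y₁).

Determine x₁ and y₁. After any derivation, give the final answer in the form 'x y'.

√82 = [9; 18, …], period ℓ=1 (odd) → k=1
k=0  a_k=9  p_k/q_k = 9/1
k=1  a_k=18  p_k/q_k = 163/18
→ (163, 18).  Check: 163²=26569, 82·18²=26568, difference 1.

163 18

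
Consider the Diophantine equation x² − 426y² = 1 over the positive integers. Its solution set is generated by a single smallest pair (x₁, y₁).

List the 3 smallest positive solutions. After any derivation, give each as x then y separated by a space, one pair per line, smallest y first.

√426 = [20; 1,1,1,3,2,6,2,3,1,1,1,40, …], period ℓ=12 (even) → k=11
a_0=20:  p_0=20·1+0=20,  q_0=20·0+1=1
…
a_3=1:  p_3=1·41+21=62,  q_3=1·2+1=3
a_4=3:  p_4=3·62+41=227,  q_4=3·3+2=11
…
a_10=1:  p_10=1·31971+24809=56780,  q_10=1·1549+1202=2751
a_11=1:  p_11=1·56780+31971=88751,  q_11=1·2751+1549=4300
→ (88751, 4300).  Check: 88751²=7876740001, 426·4300²=7876740000, difference 1.
k=2:  x_2 = 88751·88751+426·4300·4300 = 15753480001,  y_2 = 88751·4300+4300·88751 = 763258600
k=3:  x_3 = 88751·15753480001+426·4300·763258600 = 2796274207048751,  y_3 = 88751·763258600+4300·15753480001 = 135479928012900

88751 4300
15753480001 763258600
2796274207048751 135479928012900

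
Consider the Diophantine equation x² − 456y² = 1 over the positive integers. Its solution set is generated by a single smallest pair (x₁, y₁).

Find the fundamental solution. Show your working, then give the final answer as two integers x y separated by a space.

√456 = [21; 2,1,4,1,2,42, …], period ℓ=6 (even) → k=5
i=0: a=21 ⇒ p=21, q=1
…
i=4: a=1 ⇒ p=363, q=17
i=5: a=2 ⇒ p=1025, q=48
(x₁, y₁) = (1025, 48);  1025² − 456·48² = 1 ✓

1025 48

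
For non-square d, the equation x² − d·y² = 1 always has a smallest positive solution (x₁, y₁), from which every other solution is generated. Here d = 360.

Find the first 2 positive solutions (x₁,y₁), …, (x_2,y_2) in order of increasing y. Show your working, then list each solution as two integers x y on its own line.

19 1
721 38

[18; 1,36] for √360; ℓ=2 ⇒ convergent index 1
a_0=18:  p_0=18·1+0=18,  q_0=18·0+1=1
a_1=1:  p_1=1·18+1=19,  q_1=1·1+0=1
(x₁, y₁) = (19, 1);  19² − 360·1² = 1 ✓
(x_2, y_2) = (19·19 + 360·1·1, 19·1 + 1·19) = (721, 38)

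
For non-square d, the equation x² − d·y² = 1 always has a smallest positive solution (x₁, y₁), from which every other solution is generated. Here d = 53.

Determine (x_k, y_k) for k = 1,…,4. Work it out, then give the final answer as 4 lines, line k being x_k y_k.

66249 9100
8777860001 1205731800
1163048894346249 159757052027300
154101652394311440001 21167489878307463600

√53 = [7; 3,1,1,3,14, …], period ℓ=5 (odd) → k=9
i=0: a=7 ⇒ p=7, q=1
…
i=2: a=1 ⇒ p=29, q=4
…
i=4: a=3 ⇒ p=182, q=25
…
i=6: a=3 ⇒ p=7979, q=1096
i=7: a=1 ⇒ p=10578, q=1453
i=8: a=1 ⇒ p=18557, q=2549
i=9: a=3 ⇒ p=66249, q=9100
(x₁, y₁) = (66249, 9100);  66249² − 53·9100² = 1 ✓
(66249+9100√53)^2 = 8777860001 + 1205731800√53
(66249+9100√53)^3 = 1163048894346249 + 159757052027300√53
(66249+9100√53)^4 = 154101652394311440001 + 21167489878307463600√53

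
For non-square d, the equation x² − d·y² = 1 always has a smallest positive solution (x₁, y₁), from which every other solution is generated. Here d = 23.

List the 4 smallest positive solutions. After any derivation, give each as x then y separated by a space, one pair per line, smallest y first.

√23 → a₀=4, period (1,3,1,8); ℓ=4 even so k=3
a_0=4:  p_0=4·1+0=4,  q_0=4·0+1=1
…
a_2=3:  p_2=3·5+4=19,  q_2=3·1+1=4
a_3=1:  p_3=1·19+5=24,  q_3=1·4+1=5
(x₁, y₁) = (24, 5);  24² − 23·5² = 1 ✓
n=2: (24,5)∘(24,5) = (24·24+23·5·5, 24·5+5·24) = (1151,240)
n=3: (1151,240)∘(24,5) = (24·1151+23·5·240, 24·240+5·1151) = (55224,11515)
n=4: (55224,11515)∘(24,5) = (24·55224+23·5·11515, 24·11515+5·55224) = (2649601,552480)

24 5
1151 240
55224 11515
2649601 552480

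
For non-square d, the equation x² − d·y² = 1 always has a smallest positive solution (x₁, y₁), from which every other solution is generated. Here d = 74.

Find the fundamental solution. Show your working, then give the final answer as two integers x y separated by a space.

3699 430

d=74: √d = [8; 1,1,1,1,16] (ℓ=5, odd), read p_9/q_9
step 0: (8, 1)  from 8·(1,0) + (0,1)
…
step 3: (26, 3)  from 1·(17,2) + (9,1)
…
step 5: (714, 83)  from 16·(43,5) + (26,3)
step 6: (757, 88)  from 1·(714,83) + (43,5)
…
step 8: (2228, 259)  from 1·(1471,171) + (757,88)
step 9: (3699, 430)  from 1·(2228,259) + (1471,171)
→ (3699, 430).  Check: 3699²=13682601, 74·430²=13682600, difference 1.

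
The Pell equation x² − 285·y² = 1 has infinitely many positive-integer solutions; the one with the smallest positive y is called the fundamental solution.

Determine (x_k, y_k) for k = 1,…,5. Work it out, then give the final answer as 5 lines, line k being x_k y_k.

2431 144
11819521 700128
57466508671 3404022192
279402153338881 16550355197376
1358453212067130751 80467823565619920

√285 = [16; 1,7,2,7,1,32, …], period ℓ=6 (even) → k=5
a_0=16:  p_0=16·1+0=16,  q_0=16·0+1=1
a_1=1:  p_1=1·16+1=17,  q_1=1·1+0=1
…
a_3=2:  p_3=2·135+17=287,  q_3=2·8+1=17
a_4=7:  p_4=7·287+135=2144,  q_4=7·17+8=127
a_5=1:  p_5=1·2144+287=2431,  q_5=1·127+17=144
→ (2431, 144).  Check: 2431²=5909761, 285·144²=5909760, difference 1.
(2431+144√285)^2 = 11819521 + 700128√285
(2431+144√285)^3 = 57466508671 + 3404022192√285
(2431+144√285)^4 = 279402153338881 + 16550355197376√285
(2431+144√285)^5 = 1358453212067130751 + 80467823565619920√285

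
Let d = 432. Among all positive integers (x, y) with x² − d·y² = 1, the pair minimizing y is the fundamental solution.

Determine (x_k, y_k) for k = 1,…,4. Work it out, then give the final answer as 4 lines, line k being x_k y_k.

d=432: √d = [20; 1,3,1,1,1,3,1,40] (ℓ=8, even), read p_7/q_7
step 0: (20, 1)  from 20·(1,0) + (0,1)
…
step 2: (83, 4)  from 3·(21,1) + (20,1)
step 3: (104, 5)  from 1·(83,4) + (21,1)
…
step 5: (291, 14)  from 1·(187,9) + (104,5)
step 6: (1060, 51)  from 3·(291,14) + (187,9)
step 7: (1351, 65)  from 1·(1060,51) + (291,14)
fundamental: x₁=1351, y₁=65  (since 1825201 − 432·4225 = 1)
(x_2, y_2) = (1351·1351 + 432·65·65, 1351·65 + 65·1351) = (3650401, 175630)
(x_3, y_3) = (1351·3650401 + 432·65·175630, 1351·175630 + 65·3650401) = (9863382151, 474552195)
(x_4, y_4) = (1351·9863382151 + 432·65·474552195, 1351·474552195 + 65·9863382151) = (26650854921601, 1282239855260)

1351 65
3650401 175630
9863382151 474552195
26650854921601 1282239855260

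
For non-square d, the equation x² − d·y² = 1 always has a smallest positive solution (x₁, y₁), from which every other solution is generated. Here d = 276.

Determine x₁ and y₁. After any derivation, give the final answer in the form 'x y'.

7775 468

d=276: √d = [16; 1,1,1,1,2,2,2,1,1,1,1,32] (ℓ=12, even), read p_11/q_11
step 0: (16, 1)  from 16·(1,0) + (0,1)
…
step 2: (33, 2)  from 1·(17,1) + (16,1)
…
step 6: (515, 31)  from 2·(216,13) + (83,5)
step 7: (1246, 75)  from 2·(515,31) + (216,13)
…
step 10: (4768, 287)  from 1·(3007,181) + (1761,106)
step 11: (7775, 468)  from 1·(4768,287) + (3007,181)
(x₁, y₁) = (7775, 468);  7775² − 276·468² = 1 ✓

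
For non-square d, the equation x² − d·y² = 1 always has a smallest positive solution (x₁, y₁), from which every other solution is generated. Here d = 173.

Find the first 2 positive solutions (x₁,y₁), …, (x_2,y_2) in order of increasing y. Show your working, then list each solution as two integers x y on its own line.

√173 → a₀=13, period (6,1,1,6,26); ℓ=5 odd so k=9
k=0  a_k=13  p_k/q_k = 13/1
k=1  a_k=6  p_k/q_k = 79/6
…
k=3  a_k=1  p_k/q_k = 171/13
k=4  a_k=6  p_k/q_k = 1118/85
k=5  a_k=26  p_k/q_k = 29239/2223
…
k=8  a_k=1  p_k/q_k = 382343/29069
k=9  a_k=6  p_k/q_k = 2499849/190060
fundamental: x₁=2499849, y₁=190060  (since 6249245022801 − 173·36122803600 = 1)
(x_2, y_2) = (2499849·2499849 + 173·190060·190060, 2499849·190060 + 190060·2499849) = (12498490045601, 950242601880)

2499849 190060
12498490045601 950242601880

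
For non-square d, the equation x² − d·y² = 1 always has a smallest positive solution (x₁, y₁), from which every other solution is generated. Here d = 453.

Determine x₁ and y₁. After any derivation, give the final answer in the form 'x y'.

1653751 77700

√453 → a₀=21, period (3,1,1,10,14,10,1,1,3,42); ℓ=10 even so k=9
step 0: (21, 1)  from 21·(1,0) + (0,1)
…
step 3: (149, 7)  from 1·(85,4) + (64,3)
…
step 5: (22199, 1043)  from 14·(1575,74) + (149,7)
step 6: (223565, 10504)  from 10·(22199,1043) + (1575,74)
step 7: (245764, 11547)  from 1·(223565,10504) + (22199,1043)
step 8: (469329, 22051)  from 1·(245764,11547) + (223565,10504)
step 9: (1653751, 77700)  from 3·(469329,22051) + (245764,11547)
(x₁, y₁) = (1653751, 77700);  1653751² − 453·77700² = 1 ✓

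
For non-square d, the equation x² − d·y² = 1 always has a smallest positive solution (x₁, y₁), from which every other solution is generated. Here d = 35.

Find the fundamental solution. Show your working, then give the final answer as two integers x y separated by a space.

6 1

d=35: √d = [5; 1,10] (ℓ=2, even), read p_1/q_1
k=0  a_k=5  p_k/q_k = 5/1
k=1  a_k=1  p_k/q_k = 6/1
(x₁, y₁) = (6, 1);  6² − 35·1² = 1 ✓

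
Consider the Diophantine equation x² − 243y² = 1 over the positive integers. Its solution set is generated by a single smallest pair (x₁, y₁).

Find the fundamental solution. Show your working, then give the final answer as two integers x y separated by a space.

70226 4505

[15; 1,1,2,3,15,3,2,1,1,30] for √243; ℓ=10 ⇒ convergent index 9
i=0: a=15 ⇒ p=15, q=1
i=1: a=1 ⇒ p=16, q=1
i=2: a=1 ⇒ p=31, q=2
i=3: a=2 ⇒ p=78, q=5
i=4: a=3 ⇒ p=265, q=17
…
i=6: a=3 ⇒ p=12424, q=797
i=7: a=2 ⇒ p=28901, q=1854
i=8: a=1 ⇒ p=41325, q=2651
i=9: a=1 ⇒ p=70226, q=4505
→ (70226, 4505).  Check: 70226²=4931691076, 243·4505²=4931691075, difference 1.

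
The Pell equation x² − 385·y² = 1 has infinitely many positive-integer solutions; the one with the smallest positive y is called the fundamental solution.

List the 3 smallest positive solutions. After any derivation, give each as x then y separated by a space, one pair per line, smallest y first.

√385 = [19; 1,1,1,1,1,…,1,1,38, …], period ℓ=16 (even) → k=15
step 0: (19, 1)  from 19·(1,0) + (0,1)
step 1: (20, 1)  from 1·(19,1) + (1,0)
step 2: (39, 2)  from 1·(20,1) + (19,1)
…
step 4: (98, 5)  from 1·(59,3) + (39,2)
…
step 6: (569, 29)  from 3·(157,8) + (98,5)
…
step 8: (2021, 103)  from 2·(726,37) + (569,29)
step 9: (2747, 140)  from 1·(2021,103) + (726,37)
…
step 14: (59551, 3035)  from 1·(36280,1849) + (23271,1186)
step 15: (95831, 4884)  from 1·(59551,3035) + (36280,1849)
(x₁, y₁) = (95831, 4884);  95831² − 385·4884² = 1 ✓
(95831+4884√385)^2 = 18367161121 + 936077208√385
(95831+4884√385)^3 = 3520286834677271 + 179410429834812√385

95831 4884
18367161121 936077208
3520286834677271 179410429834812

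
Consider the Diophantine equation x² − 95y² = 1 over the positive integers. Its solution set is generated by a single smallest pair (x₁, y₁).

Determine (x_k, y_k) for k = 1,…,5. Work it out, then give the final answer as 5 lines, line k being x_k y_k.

39 4
3041 312
237159 24332
18495361 1897584
1442400999 147987220

d=95: √d = [9; 1,2,1,18] (ℓ=4, even), read p_3/q_3
a_0=9:  p_0=9·1+0=9,  q_0=9·0+1=1
a_1=1:  p_1=1·9+1=10,  q_1=1·1+0=1
a_2=2:  p_2=2·10+9=29,  q_2=2·1+1=3
a_3=1:  p_3=1·29+10=39,  q_3=1·3+1=4
→ (39, 4).  Check: 39²=1521, 95·4²=1520, difference 1.
n=2: (39,4)∘(39,4) = (39·39+95·4·4, 39·4+4·39) = (3041,312)
n=3: (3041,312)∘(39,4) = (39·3041+95·4·312, 39·312+4·3041) = (237159,24332)
n=4: (237159,24332)∘(39,4) = (39·237159+95·4·24332, 39·24332+4·237159) = (18495361,1897584)
n=5: (18495361,1897584)∘(39,4) = (39·18495361+95·4·1897584, 39·1897584+4·18495361) = (1442400999,147987220)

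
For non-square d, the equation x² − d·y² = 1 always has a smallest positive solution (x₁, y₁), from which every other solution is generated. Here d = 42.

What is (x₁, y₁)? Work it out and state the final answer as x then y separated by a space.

13 2

√42 = [6; 2,12, …], period ℓ=2 (even) → k=1
k=0  a_k=6  p_k/q_k = 6/1
k=1  a_k=2  p_k/q_k = 13/2
(x₁, y₁) = (13, 2);  13² − 42·2² = 1 ✓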